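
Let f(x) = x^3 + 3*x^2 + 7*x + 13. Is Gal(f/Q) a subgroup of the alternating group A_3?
No

The polynomial is irreducible of degree 3 over Q. Its discriminant is -1984, which is not a perfect square. A Galois group lies in the alternating group exactly when the discriminant is a square in Q, so the Galois group (S_3) is not contained in A_3.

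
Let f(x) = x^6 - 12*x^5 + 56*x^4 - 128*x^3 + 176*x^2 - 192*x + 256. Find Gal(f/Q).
6T8: S_4

The polynomial f is an irreducible sextic over Q, so G = Gal(f/Q) is one of the 16 transitive subgroups 6T1, ..., 6T16 of S_6. The discriminant of f is -5497558138880000, which is not a perfect square, so G is not contained in A_6. The transitive groups of degree 6 not contained in A_6 are: C_6 (6T1, order 6), S_3 (6T2, order 6), D_6 (6T3, order 12), C_3 x S_3 (6T5, order 18), A_4 x C_2 (6T6, order 24), S_4 (6T8, order 24), S_3 x S_3 (6T9, order 36), S_4 x C_2 (6T11, order 48), (S_3 x S_3) : C_2 (6T13, order 72), PGL(2,5) (6T14, order 120), S_6 (6T16, order 720). By Dedekind's theorem, for a prime p not dividing disc(f) the degrees of the irreducible factors of f mod p form the cycle type of an element of G. Factoring f modulo the 22 such primes p <= 89 (skipping 2, 5, which divide the discriminant), each new pattern first appears at: mod 3: f = (x^3 + x^2 + 2x + 1)(x^3 + 2x^2 + x + 1), pattern 3+3; mod 7: f = (x^2 + x + 4)(x^2 + 3x + 5)(x^2 + 5x + 3), pattern 2+2+2; mod 13: f = (x + 3)(x + 6)(x^4 + 5x^3 + 6x^2 + x + 7), pattern 4+1+1; mod 43: f = (x + 17)(x + 22)(x^2 + 39x + 1)(x^2 + 39x + 20), pattern 2+2+1+1. No other pattern occurs in this range, so the set of observed cycle types is {3+3, 2+2+2, 4+1+1, 2+2+1+1}. The candidates containing elements of all these cycle types are S_4 (6T8) of order 24, S_4 x C_2 (6T11) of order 48, PGL(2,5) (6T14) of order 120, S_6 (6T16) of order 720; the others are excluded. The observed types are precisely the cycle types that occur in S_4 (6T8) (apart from the identity). Each of the other remaining candidates has further cycle types, and by the Chebotarev density theorem the matching factorization patterns would occur for a proportion of primes equal to their share of the group: S_4 x C_2 (6T11) additionally contains elements of type 6, 4+2, 2+1+1+1+1 (17 of its 48 elements, about 35% of primes); PGL(2,5) (6T14) additionally contains elements of type 6, 5+1 (44 of its 120 elements, about 37% of primes); S_6 (6T16) additionally contains elements of type 6, 5+1, 4+2, 3+2+1, 3+1+1+1, 2+1+1+1+1 (529 of its 720 elements, about 73% of primes). None of the 22 primes tested shows any such pattern (for each of these groups the chance of that is below 10^-4), which rules them out. Hence G = S_4 (6T8), of order 24.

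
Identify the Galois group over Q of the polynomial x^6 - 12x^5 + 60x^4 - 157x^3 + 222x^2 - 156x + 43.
C_3 x S_3 (also written G18)

The polynomial f is an irreducible sextic over Q, so G = Gal(f/Q) is one of the 16 transitive subgroups 6T1, ..., 6T16 of S_6. The discriminant of f is -177147, which is not a perfect square, so G is not contained in A_6. The transitive groups of degree 6 not contained in A_6 are: C_6 (6T1, order 6), S_3 (6T2, order 6), D_6 (6T3, order 12), C_3 x S_3 (6T5, order 18), A_4 x C_2 (6T6, order 24), S_4 (6T8, order 24), S_3 x S_3 (6T9, order 36), S_4 x C_2 (6T11, order 48), (S_3 x S_3) : C_2 (6T13, order 72), PGL(2,5) (6T14, order 120), S_6 (6T16, order 720). By Dedekind's theorem, for a prime p not dividing disc(f) the degrees of the irreducible factors of f mod p form the cycle type of an element of G. Factoring f modulo the 33 such primes p <= 139 (skipping 3, which divides the discriminant), each new pattern first appears at: mod 2: f = (x^6 + x^3 + 1), pattern 6; mod 7: f = (x + 1)(x + 3)(x + 4)(x^3 + x^2 + 5x + 3), pattern 3+1+1+1; mod 17: f = (x^2 + x + 1)(x^2 + 9x + 2)(x^2 + 12x + 13), pattern 2+2+2; mod 19: f = (x^3 + 13x^2 + 12x + 1)(x^3 + 13x^2 + 12x + 5), pattern 3+3; mod 73: f = (x + 40)(x + 41)(x + 42)(x + 49)(x + 50)(x + 58), pattern 1+1+1+1+1+1. No other pattern occurs in this range, so the set of observed cycle types is {6, 3+1+1+1, 2+2+2, 3+3, 1+1+1+1+1+1}. The candidates containing elements of all these cycle types are C_3 x S_3 (6T5) of order 18, S_3 x S_3 (6T9) of order 36, (S_3 x S_3) : C_2 (6T13) of order 72, S_6 (6T16) of order 720; the others are excluded. The observed types are precisely the cycle types that occur in C_3 x S_3 (6T5). Each of the other remaining candidates has further cycle types, and by the Chebotarev density theorem the matching factorization patterns would occur for a proportion of primes equal to their share of the group: S_3 x S_3 (6T9) additionally contains elements of type 2+2+1+1 (9 of its 36 elements, about 25% of primes); (S_3 x S_3) : C_2 (6T13) additionally contains elements of type 4+2, 3+2+1, 2+2+1+1, 2+1+1+1+1 (45 of its 72 elements, about 62% of primes); S_6 (6T16) additionally contains elements of type 5+1, 4+2, 4+1+1, 3+2+1, 2+2+1+1, 2+1+1+1+1 (504 of its 720 elements, about 70% of primes). None of the 33 primes tested shows any such pattern (for each of these groups the chance of that is below 10^-4), which rules them out. Hence G = C_3 x S_3 (6T5), of order 18.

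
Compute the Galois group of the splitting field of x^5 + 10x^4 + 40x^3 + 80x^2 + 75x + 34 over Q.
The polynomial f is an irreducible quintic over Q, so G = Gal(f/Q) is a transitive subgroup of S_5: one of C_5 (5T1, order 5), D_5 (5T2, order 10), F_20 (5T3, order 20), A_5 (5T4, order 60) or S_5 (5T5, order 120). The discriminant of f is 64000000 = 8000^2, a perfect square, so G is contained in A_5. The transitive groups of degree 5 contained in A_5 are: C_5 (5T1, order 5), D_5 (5T2, order 10), A_5 (5T4, order 60). By Dedekind's theorem, for a prime p not dividing disc(f) the degrees of the irreducible factors of f mod p form the cycle type of an element of G. Factoring f modulo the 23 such primes p <= 97 (skipping 2, 5, which divide the discriminant), each new pattern first appears at: mod 3: f = (x + 2)(x^2 + 1)(x^2 + 2x + 2), pattern 2+2+1; mod 7: f = (x^5 + 3x^4 + 5x^3 + 3x^2 + 5x + 6), pattern 5. No other pattern occurs in this range, so the set of observed cycle types is {2+2+1, 5}. The candidates containing elements of all these cycle types are D_5 (5T2) of order 10, A_5 (5T4) of order 60; the others are excluded. The observed types are precisely the cycle types that occur in D_5 (5T2) (apart from the identity). Each of the other remaining candidates has further cycle types, and by the Chebotarev density theorem the matching factorization patterns would occur for a proportion of primes equal to their share of the group: A_5 (5T4) additionally contains elements of type 3+1+1 (20 of its 60 elements, about 33% of primes). None of the 23 primes tested shows any such pattern (for each of these groups the chance of that is below 10^-4), which rules them out. Hence G = D_5 (5T2), of order 10.

D_5 (also written D5)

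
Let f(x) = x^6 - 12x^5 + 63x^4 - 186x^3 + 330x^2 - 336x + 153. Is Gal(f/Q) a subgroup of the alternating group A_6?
No

The polynomial is irreducible of degree 6 over Q. Its discriminant is -16003008, which is not a perfect square. A Galois group lies in the alternating group exactly when the discriminant is a square in Q, so the Galois group (PGL(2,5)) is not contained in A_6.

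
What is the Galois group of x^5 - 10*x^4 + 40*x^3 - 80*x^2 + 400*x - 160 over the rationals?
5T4: A_5

The polynomial f is an irreducible quintic over Q, so G = Gal(f/Q) is a transitive subgroup of S_5: one of C_5 (5T1, order 5), D_5 (5T2, order 10), F_20 (5T3, order 20), A_5 (5T4, order 60) or S_5 (5T5, order 120). The discriminant of f is 1073741824000000 = 32768000^2, a perfect square, so G is contained in A_5. The transitive groups of degree 5 contained in A_5 are: C_5 (5T1, order 5), D_5 (5T2, order 10), A_5 (5T4, order 60). By Dedekind's theorem, for a prime p not dividing disc(f) the degrees of the irreducible factors of f mod p form the cycle type of an element of G. Factoring f modulo the 2 such primes p <= 7 (skipping 2, 5, which divide the discriminant), each new pattern first appears at: mod 3: f = (x^5 + 2x^4 + x^3 + x^2 + x + 2), pattern 5; mod 7: f = (x + 2)(x + 4)(x^3 + 5x^2 + 2x + 1), pattern 3+1+1. No other pattern occurs in this range, so the set of observed cycle types is {5, 3+1+1}. Among the candidates above, the only group containing elements of all these cycle types is A_5 (5T4) — each of C_5 (5T1), D_5 (5T2) lacks at least one of them. Hence G = A_5 (5T4), of order 60.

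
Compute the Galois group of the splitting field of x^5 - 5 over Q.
F_20 (also written F20)

The polynomial f is an irreducible quintic over Q, so G = Gal(f/Q) is a transitive subgroup of S_5: one of C_5 (5T1, order 5), D_5 (5T2, order 10), F_20 (5T3, order 20), A_5 (5T4, order 60) or S_5 (5T5, order 120). The discriminant of f is 1953125, which is not a perfect square, so G is not contained in A_5. The transitive groups of degree 5 not contained in A_5 are: F_20 (5T3, order 20), S_5 (5T5, order 120). By Dedekind's theorem, for a prime p not dividing disc(f) the degrees of the irreducible factors of f mod p form the cycle type of an element of G. Factoring f modulo the 18 such primes p <= 67 (skipping 5, which divides the discriminant), each new pattern first appears at: mod 2: f = (x + 1)(x^4 + x^3 + x^2 + x + 1), pattern 4+1; mod 11: f = (x^5 + 6), pattern 5; mod 19: f = (x + 13)(x^2 + 11x + 17)(x^2 + 14x + 17), pattern 2+2+1; mod 31: f = (x + 3)(x + 6)(x + 12)(x + 17)(x + 24), pattern 1+1+1+1+1. No other pattern occurs in this range, so the set of observed cycle types is {4+1, 5, 2+2+1, 1+1+1+1+1}. The candidates containing elements of all these cycle types are F_20 (5T3) of order 20, S_5 (5T5) of order 120; the others are excluded. The observed types are precisely the cycle types that occur in F_20 (5T3). Each of the other remaining candidates has further cycle types, and by the Chebotarev density theorem the matching factorization patterns would occur for a proportion of primes equal to their share of the group: S_5 (5T5) additionally contains elements of type 3+2, 3+1+1, 2+1+1+1 (50 of its 120 elements, about 42% of primes). None of the 18 primes tested shows any such pattern (for each of these groups the chance of that is below 10^-4), which rules them out. Hence G = F_20 (5T3), of order 20.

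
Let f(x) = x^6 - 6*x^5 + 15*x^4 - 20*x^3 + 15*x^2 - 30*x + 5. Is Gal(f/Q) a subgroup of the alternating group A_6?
The polynomial is irreducible of degree 6 over Q. Its discriminant is 746496000000 = 864000^2, a perfect square. A Galois group lies in the alternating group exactly when the discriminant is a square in Q, so the Galois group (A_6) is contained in A_6.

Yes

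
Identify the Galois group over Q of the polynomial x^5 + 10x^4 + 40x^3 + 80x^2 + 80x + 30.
F_20 (order 20)

The polynomial f is an irreducible quintic over Q, so G = Gal(f/Q) is a transitive subgroup of S_5: one of C_5 (5T1, order 5), D_5 (5T2, order 10), F_20 (5T3, order 20), A_5 (5T4, order 60) or S_5 (5T5, order 120). The discriminant of f is 50000, which is not a perfect square, so G is not contained in A_5. The transitive groups of degree 5 not contained in A_5 are: F_20 (5T3, order 20), S_5 (5T5, order 120). By Dedekind's theorem, for a prime p not dividing disc(f) the degrees of the irreducible factors of f mod p form the cycle type of an element of G. Factoring f modulo the 18 such primes p <= 71 (skipping 2, 5, which divide the discriminant), each new pattern first appears at: mod 3: f = (x)(x^4 + x^3 + x^2 + 2x + 2), pattern 4+1; mod 11: f = (x^5 + 10x^4 + 7x^3 + 3x^2 + 3x + 8), pattern 5; mod 19: f = (x + 6)(x^2 + x + 14)(x^2 + 3x + 18), pattern 2+2+1. No other pattern occurs in this range, so the set of observed cycle types is {4+1, 5, 2+2+1}. The candidates containing elements of all these cycle types are F_20 (5T3) of order 20, S_5 (5T5) of order 120; the others are excluded. The observed types are precisely the cycle types that occur in F_20 (5T3) (apart from the identity). Each of the other remaining candidates has further cycle types, and by the Chebotarev density theorem the matching factorization patterns would occur for a proportion of primes equal to their share of the group: S_5 (5T5) additionally contains elements of type 3+2, 3+1+1, 2+1+1+1 (50 of its 120 elements, about 42% of primes). None of the 18 primes tested shows any such pattern (for each of these groups the chance of that is below 10^-4), which rules them out. Hence G = F_20 (5T3), of order 20.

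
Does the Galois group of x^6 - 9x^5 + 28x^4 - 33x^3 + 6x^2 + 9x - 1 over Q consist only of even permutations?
The polynomial is irreducible of degree 6 over Q. Its discriminant is 810448, which is not a perfect square. A Galois group lies in the alternating group exactly when the discriminant is a square in Q, so the Galois group (S_3) is not contained in A_6.

No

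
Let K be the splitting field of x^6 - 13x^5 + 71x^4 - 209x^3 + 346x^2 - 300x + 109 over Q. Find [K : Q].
The degree of the splitting field over Q equals the order of the Galois group, so first determine the group. The polynomial f is an irreducible sextic over Q, so G = Gal(f/Q) is one of the 16 transitive subgroups 6T1, ..., 6T16 of S_6. The discriminant of f is 525625 = 725^2, a perfect square, so G is contained in A_6. The transitive groups of degree 6 contained in A_6 are: A_4 (6T4, order 12), S_4 (6T7, order 24), (C_3 x C_3) : C_4 (6T10, order 36), PSL(2,5) (6T12, order 60), A_6 (6T15, order 360). By Dedekind's theorem, for a prime p not dividing disc(f) the degrees of the irreducible factors of f mod p form the cycle type of an element of G. Factoring f modulo the 19 such primes p <= 73 (skipping 5, 29, which divide the discriminant), each new pattern first appears at: mod 2: f = (x^2 + x + 1)(x^4 + x + 1), pattern 4+2; mod 11: f = (x^3 + x^2 + 3x + 9)(x^3 + 8x^2 + 5x + 6), pattern 3+3; mod 19: f = (x + 5)(x + 6)(x^2 + 3x + 8)(x^2 + 11x + 17), pattern 2+2+1+1; mod 61: f = (x + 17)(x + 24)(x + 31)(x^3 + 37x^2 + 59x + 11), pattern 3+1+1+1. No other pattern occurs in this range, so the set of observed cycle types is {4+2, 3+3, 2+2+1+1, 3+1+1+1}. The candidates containing elements of all these cycle types are (C_3 x C_3) : C_4 (6T10) of order 36, A_6 (6T15) of order 360; the others are excluded. The observed types are precisely the cycle types that occur in (C_3 x C_3) : C_4 (6T10) (apart from the identity). Each of the other remaining candidates has further cycle types, and by the Chebotarev density theorem the matching factorization patterns would occur for a proportion of primes equal to their share of the group: A_6 (6T15) additionally contains elements of type 5+1 (144 of its 360 elements, about 40% of primes). None of the 19 primes tested shows any such pattern (for each of these groups the chance of that is below 10^-4), which rules them out. Hence G = (C_3 x C_3) : C_4 (6T10), of order 36. The Galois group (C_3 x C_3) : C_4 (6T10) has order 36, so the splitting field has degree 36 over Q.

36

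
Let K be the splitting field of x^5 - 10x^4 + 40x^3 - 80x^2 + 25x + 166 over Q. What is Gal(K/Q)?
5T4: A_5

The polynomial f is an irreducible quintic over Q, so G = Gal(f/Q) is a transitive subgroup of S_5: one of C_5 (5T1, order 5), D_5 (5T2, order 10), F_20 (5T3, order 20), A_5 (5T4, order 60) or S_5 (5T5, order 120). The discriminant of f is 58564000000 = 242000^2, a perfect square, so G is contained in A_5. The transitive groups of degree 5 contained in A_5 are: C_5 (5T1, order 5), D_5 (5T2, order 10), A_5 (5T4, order 60). By Dedekind's theorem, for a prime p not dividing disc(f) the degrees of the irreducible factors of f mod p form the cycle type of an element of G. Factoring f modulo the 3 such primes p <= 13 (skipping 2, 5, 11, which divide the discriminant), each new pattern first appears at: mod 3: f = (x^5 + 2x^4 + x^3 + x^2 + x + 1), pattern 5; mod 13: f = (x + 4)(x + 6)(x^3 + 6x^2 + 8x + 8), pattern 3+1+1. No other pattern occurs in this range, so the set of observed cycle types is {5, 3+1+1}. Among the candidates above, the only group containing elements of all these cycle types is A_5 (5T4) — each of C_5 (5T1), D_5 (5T2) lacks at least one of them. Hence G = A_5 (5T4), of order 60.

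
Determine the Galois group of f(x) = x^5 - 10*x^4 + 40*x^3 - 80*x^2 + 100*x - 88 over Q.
The polynomial f is an irreducible quintic over Q, so G = Gal(f/Q) is a transitive subgroup of S_5: one of C_5 (5T1, order 5), D_5 (5T2, order 10), F_20 (5T3, order 20), A_5 (5T4, order 60) or S_5 (5T5, order 120). The discriminant of f is 1024000000 = 32000^2, a perfect square, so G is contained in A_5. The transitive groups of degree 5 contained in A_5 are: C_5 (5T1, order 5), D_5 (5T2, order 10), A_5 (5T4, order 60). By Dedekind's theorem, for a prime p not dividing disc(f) the degrees of the irreducible factors of f mod p form the cycle type of an element of G. Factoring f modulo the 2 such primes p <= 7 (skipping 2, 5, which divide the discriminant), each new pattern first appears at: mod 3: f = (x^5 + 2x^4 + x^3 + x^2 + x + 2), pattern 5; mod 7: f = (x + 2)(x + 3)(x^3 + 6x^2 + 4x + 4), pattern 3+1+1. No other pattern occurs in this range, so the set of observed cycle types is {5, 3+1+1}. Among the candidates above, the only group containing elements of all these cycle types is A_5 (5T4) — each of C_5 (5T1), D_5 (5T2) lacks at least one of them. Hence G = A_5 (5T4), of order 60.

A_5, the alternating group on 5 letters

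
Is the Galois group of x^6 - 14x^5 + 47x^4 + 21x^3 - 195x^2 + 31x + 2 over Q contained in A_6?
The polynomial is irreducible of degree 6 over Q. Its discriminant is 8413926734596681 = 91727459^2, a perfect square. A Galois group lies in the alternating group exactly when the discriminant is a square in Q, so the Galois group (PSL(2,5)) is contained in A_6.

Yes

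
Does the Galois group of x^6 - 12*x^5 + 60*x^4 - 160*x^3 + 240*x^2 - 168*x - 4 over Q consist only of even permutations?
The polynomial is irreducible of degree 6 over Q. Its discriminant is 746496000000 = 864000^2, a perfect square. A Galois group lies in the alternating group exactly when the discriminant is a square in Q, so the Galois group (A_6) is contained in A_6.

Yes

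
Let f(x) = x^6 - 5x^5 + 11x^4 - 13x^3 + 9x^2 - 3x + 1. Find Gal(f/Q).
The polynomial f is an irreducible sextic over Q, so G = Gal(f/Q) is one of the 16 transitive subgroups 6T1, ..., 6T16 of S_6. The discriminant of f is -16807, which is not a perfect square, so G is not contained in A_6. The transitive groups of degree 6 not contained in A_6 are: C_6 (6T1, order 6), S_3 (6T2, order 6), D_6 (6T3, order 12), C_3 x S_3 (6T5, order 18), A_4 x C_2 (6T6, order 24), S_4 (6T8, order 24), S_3 x S_3 (6T9, order 36), S_4 x C_2 (6T11, order 48), (S_3 x S_3) : C_2 (6T13, order 72), PGL(2,5) (6T14, order 120), S_6 (6T16, order 720). By Dedekind's theorem, for a prime p not dividing disc(f) the degrees of the irreducible factors of f mod p form the cycle type of an element of G. Factoring f modulo the 37 such primes p <= 163 (skipping 7, which divides the discriminant), each new pattern first appears at: mod 2: f = (x^3 + x + 1)(x^3 + x^2 + 1), pattern 3+3; mod 3: f = (x^6 + x^5 + 2x^4 + 2x^3 + 1), pattern 6; mod 13: f = (x^2 + x + 12)(x^2 + 3x + 10)(x^2 + 4x + 9), pattern 2+2+2; mod 29: f = (x + 3)(x + 4)(x + 5)(x + 8)(x + 12)(x + 21), pattern 1+1+1+1+1+1. No other pattern occurs in this range, so the set of observed cycle types is {3+3, 6, 2+2+2, 1+1+1+1+1+1}. The candidates containing elements of all these cycle types are C_6 (6T1) of order 6, D_6 (6T3) of order 12, C_3 x S_3 (6T5) of order 18, A_4 x C_2 (6T6) of order 24, S_3 x S_3 (6T9) of order 36, S_4 x C_2 (6T11) of order 48, (S_3 x S_3) : C_2 (6T13) of order 72, PGL(2,5) (6T14) of order 120, S_6 (6T16) of order 720; the others are excluded. The observed types are precisely the cycle types that occur in C_6 (6T1). Each of the other remaining candidates has further cycle types, and by the Chebotarev density theorem the matching factorization patterns would occur for a proportion of primes equal to their share of the group: D_6 (6T3) additionally contains elements of type 2+2+1+1 (3 of its 12 elements, about 25% of primes); C_3 x S_3 (6T5) additionally contains elements of type 3+1+1+1 (4 of its 18 elements, about 22% of primes); A_4 x C_2 (6T6) additionally contains elements of type 2+2+1+1, 2+1+1+1+1 (6 of its 24 elements, about 25% of primes); S_3 x S_3 (6T9) additionally contains elements of type 3+1+1+1, 2+2+1+1 (13 of its 36 elements, about 36% of primes); S_4 x C_2 (6T11) additionally contains elements of type 4+2, 4+1+1, 2+2+1+1, 2+1+1+1+1 (24 of its 48 elements, about 50% of primes); (S_3 x S_3) : C_2 (6T13) additionally contains elements of type 4+2, 3+2+1, 3+1+1+1, 2+2+1+1, 2+1+1+1+1 (49 of its 72 elements, about 68% of primes); PGL(2,5) (6T14) additionally contains elements of type 5+1, 4+1+1, 2+2+1+1 (69 of its 120 elements, about 58% of primes); S_6 (6T16) additionally contains elements of type 5+1, 4+2, 4+1+1, 3+2+1, 3+1+1+1, 2+2+1+1, 2+1+1+1+1 (544 of its 720 elements, about 76% of primes). None of the 37 primes tested shows any such pattern (for each of these groups the chance of that is below 10^-4), which rules them out. Hence G = C_6 (6T1), of order 6.

C_6 (order 6)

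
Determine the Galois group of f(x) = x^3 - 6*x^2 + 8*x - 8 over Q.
3T2: S_3

The polynomial is an irreducible cubic over Q and its discriminant is -1472, which is not a perfect square. For an irreducible cubic, a non-square discriminant gives Galois group S_3.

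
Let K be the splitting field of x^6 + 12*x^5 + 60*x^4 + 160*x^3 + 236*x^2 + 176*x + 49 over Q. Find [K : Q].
48

The degree of the splitting field over Q equals the order of the Galois group, so first determine the group. The polynomial f is an irreducible sextic over Q, so G = Gal(f/Q) is one of the 16 transitive subgroups 6T1, ..., 6T16 of S_6. The discriminant of f is -3356224, which is not a perfect square, so G is not contained in A_6. The transitive groups of degree 6 not contained in A_6 are: C_6 (6T1, order 6), S_3 (6T2, order 6), D_6 (6T3, order 12), C_3 x S_3 (6T5, order 18), A_4 x C_2 (6T6, order 24), S_4 (6T8, order 24), S_3 x S_3 (6T9, order 36), S_4 x C_2 (6T11, order 48), (S_3 x S_3) : C_2 (6T13, order 72), PGL(2,5) (6T14, order 120), S_6 (6T16, order 720). By Dedekind's theorem, for a prime p not dividing disc(f) the degrees of the irreducible factors of f mod p form the cycle type of an element of G. Factoring f modulo the 67 such primes p <= 347 (skipping 2, 229, which divide the discriminant), each new pattern first appears at: mod 3: f = (x^6 + x^3 + 2x^2 + 2x + 1), pattern 6; mod 5: f = (x^3 + 3x^2 + 2x + 2)(x^3 + 4x^2 + x + 2), pattern 3+3; mod 7: f = (x)(x + 4)(x^4 + x^3 + 6x + 2), pattern 4+1+1; mod 13: f = (x^2 + 4x + 9)(x^4 + 8x^3 + 6x^2 + 12x + 4), pattern 4+2; mod 23: f = (x^2 + 4x + 16)(x^2 + 9x + 9)(x^2 + 22x + 12), pattern 2+2+2; mod 29: f = (x + 12)(x + 21)(x^2 + 3x + 9)(x^2 + 5x + 13), pattern 2+2+1+1; mod 193: f = (x + 8)(x + 46)(x + 96)(x + 101)(x + 151)(x + 189), pattern 1+1+1+1+1+1; mod 347: f = (x + 5)(x + 153)(x + 198)(x + 346)(x^2 + 4x + 259), pattern 2+1+1+1+1. No other pattern occurs in this range, so the set of observed cycle types is {6, 3+3, 4+1+1, 4+2, 2+2+2, 2+2+1+1, 1+1+1+1+1+1, 2+1+1+1+1}. The candidates containing elements of all these cycle types are S_4 x C_2 (6T11) of order 48, S_6 (6T16) of order 720; the others are excluded. The observed types are precisely the cycle types that occur in S_4 x C_2 (6T11). Each of the other remaining candidates has further cycle types, and by the Chebotarev density theorem the matching factorization patterns would occur for a proportion of primes equal to their share of the group: S_6 (6T16) additionally contains elements of type 5+1, 3+2+1, 3+1+1+1 (304 of its 720 elements, about 42% of primes). None of the 67 primes tested shows any such pattern (for each of these groups the chance of that is below 10^-4), which rules them out. Hence G = S_4 x C_2 (6T11), of order 48. The Galois group S_4 x C_2 (6T11) has order 48, so the splitting field has degree 48 over Q.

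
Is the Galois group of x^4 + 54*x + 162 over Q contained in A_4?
The polynomial is irreducible of degree 4 over Q. Its discriminant is 858808656, which is not a perfect square. A Galois group lies in the alternating group exactly when the discriminant is a square in Q, so the Galois group (S_4) is not contained in A_4.

No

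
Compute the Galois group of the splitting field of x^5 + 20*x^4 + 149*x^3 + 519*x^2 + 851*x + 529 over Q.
C_5, the cyclic group of order 5

The polynomial f is an irreducible quintic over Q, so G = Gal(f/Q) is a transitive subgroup of S_5: one of C_5 (5T1, order 5), D_5 (5T2, order 10), F_20 (5T3, order 20), A_5 (5T4, order 60) or S_5 (5T5, order 120). The discriminant of f is 7745089 = 2783^2, a perfect square, so G is contained in A_5. The transitive groups of degree 5 contained in A_5 are: C_5 (5T1, order 5), D_5 (5T2, order 10), A_5 (5T4, order 60). By Dedekind's theorem, for a prime p not dividing disc(f) the degrees of the irreducible factors of f mod p form the cycle type of an element of G. Factoring f modulo the 14 such primes p <= 53 (skipping 11, 23, which divide the discriminant), each new pattern first appears at: mod 2: f = (x^5 + x^3 + x^2 + x + 1), pattern 5; mod 43: f = (x + 12)(x + 14)(x + 15)(x + 31)(x + 34), pattern 1+1+1+1+1. No other pattern occurs in this range, so the set of observed cycle types is {5, 1+1+1+1+1}. The candidates containing elements of all these cycle types are C_5 (5T1) of order 5, D_5 (5T2) of order 10, A_5 (5T4) of order 60; the others are excluded. The observed types are precisely the cycle types that occur in C_5 (5T1). Each of the other remaining candidates has further cycle types, and by the Chebotarev density theorem the matching factorization patterns would occur for a proportion of primes equal to their share of the group: D_5 (5T2) additionally contains elements of type 2+2+1 (5 of its 10 elements, about 50% of primes); A_5 (5T4) additionally contains elements of type 3+1+1, 2+2+1 (35 of its 60 elements, about 58% of primes). None of the 14 primes tested shows any such pattern (for each of these groups the chance of that is below 10^-4), which rules them out. Hence G = C_5 (5T1), of order 5.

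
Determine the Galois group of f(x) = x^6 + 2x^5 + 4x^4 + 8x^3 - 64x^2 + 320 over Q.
(C_3 x C_3) : C_4, the transitive group 6T10 of order 36

The polynomial f is an irreducible sextic over Q, so G = Gal(f/Q) is one of the 16 transitive subgroups 6T1, ..., 6T16 of S_6. The discriminant of f is 564385546240000 = 23756800^2, a perfect square, so G is contained in A_6. The transitive groups of degree 6 contained in A_6 are: A_4 (6T4, order 12), S_4 (6T7, order 24), (C_3 x C_3) : C_4 (6T10, order 36), PSL(2,5) (6T12, order 60), A_6 (6T15, order 360). By Dedekind's theorem, for a prime p not dividing disc(f) the degrees of the irreducible factors of f mod p form the cycle type of an element of G. Factoring f modulo the 19 such primes p <= 79 (skipping 2, 5, 29, which divide the discriminant), each new pattern first appears at: mod 3: f = (x^2 + 1)(x^4 + 2x^3 + 2), pattern 4+2; mod 11: f = (x^3 + 5x^2 + 9x + 3)(x^3 + 8x^2 + 10x + 4), pattern 3+3; mod 19: f = (x + 3)(x + 5)(x^2 + 5x + 15)(x^2 + 8x + 1), pattern 2+2+1+1; mod 61: f = (x + 9)(x + 23)(x + 56)(x^3 + 36x^2 + 22x + 38), pattern 3+1+1+1. No other pattern occurs in this range, so the set of observed cycle types is {4+2, 3+3, 2+2+1+1, 3+1+1+1}. The candidates containing elements of all these cycle types are (C_3 x C_3) : C_4 (6T10) of order 36, A_6 (6T15) of order 360; the others are excluded. The observed types are precisely the cycle types that occur in (C_3 x C_3) : C_4 (6T10) (apart from the identity). Each of the other remaining candidates has further cycle types, and by the Chebotarev density theorem the matching factorization patterns would occur for a proportion of primes equal to their share of the group: A_6 (6T15) additionally contains elements of type 5+1 (144 of its 360 elements, about 40% of primes). None of the 19 primes tested shows any such pattern (for each of these groups the chance of that is below 10^-4), which rules them out. Hence G = (C_3 x C_3) : C_4 (6T10), of order 36.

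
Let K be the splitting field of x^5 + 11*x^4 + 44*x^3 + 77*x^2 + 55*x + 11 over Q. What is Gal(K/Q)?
The polynomial f is an irreducible quintic over Q, so G = Gal(f/Q) is a transitive subgroup of S_5: one of C_5 (5T1, order 5), D_5 (5T2, order 10), F_20 (5T3, order 20), A_5 (5T4, order 60) or S_5 (5T5, order 120). The discriminant of f is 14641 = 121^2, a perfect square, so G is contained in A_5. The transitive groups of degree 5 contained in A_5 are: C_5 (5T1, order 5), D_5 (5T2, order 10), A_5 (5T4, order 60). By Dedekind's theorem, for a prime p not dividing disc(f) the degrees of the irreducible factors of f mod p form the cycle type of an element of G. Factoring f modulo the 14 such primes p <= 47 (skipping 11, which divides the discriminant), each new pattern first appears at: mod 2: f = (x^5 + x^4 + x^2 + x + 1), pattern 5; mod 23: f = (x + 11)(x + 14)(x + 15)(x + 19)(x + 21), pattern 1+1+1+1+1. No other pattern occurs in this range, so the set of observed cycle types is {5, 1+1+1+1+1}. The candidates containing elements of all these cycle types are C_5 (5T1) of order 5, D_5 (5T2) of order 10, A_5 (5T4) of order 60; the others are excluded. The observed types are precisely the cycle types that occur in C_5 (5T1). Each of the other remaining candidates has further cycle types, and by the Chebotarev density theorem the matching factorization patterns would occur for a proportion of primes equal to their share of the group: D_5 (5T2) additionally contains elements of type 2+2+1 (5 of its 10 elements, about 50% of primes); A_5 (5T4) additionally contains elements of type 3+1+1, 2+2+1 (35 of its 60 elements, about 58% of primes). None of the 14 primes tested shows any such pattern (for each of these groups the chance of that is below 10^-4), which rules them out. Hence G = C_5 (5T1), of order 5.

C_5 (also written C5)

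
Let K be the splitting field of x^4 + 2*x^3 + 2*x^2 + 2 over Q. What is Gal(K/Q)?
4T4: A_4

The polynomial is an irreducible quartic over Q and its discriminant is 3136 = 56^2, a perfect square, so the Galois group is contained in A_4. The resolvent cubic y^3 - 2*y^2 - 8*y + 8 is irreducible over Q. An irreducible resolvent with square discriminant gives A_4.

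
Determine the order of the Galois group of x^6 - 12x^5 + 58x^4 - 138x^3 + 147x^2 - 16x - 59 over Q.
24

The degree of the splitting field over Q equals the order of the Galois group, so first determine the group. The polynomial f is an irreducible sextic over Q, so G = Gal(f/Q) is one of the 16 transitive subgroups 6T1, ..., 6T16 of S_6. The discriminant of f is 95101504 = 9752^2, a perfect square, so G is contained in A_6. The transitive groups of degree 6 contained in A_6 are: A_4 (6T4, order 12), S_4 (6T7, order 24), (C_3 x C_3) : C_4 (6T10, order 36), PSL(2,5) (6T12, order 60), A_6 (6T15, order 360). By Dedekind's theorem, for a prime p not dividing disc(f) the degrees of the irreducible factors of f mod p form the cycle type of an element of G. Factoring f modulo the 79 such primes p <= 421 (skipping 2, 23, 53, which divide the discriminant), each new pattern first appears at: mod 3: f = (x^3 + x^2 + 2x + 1)(x^3 + 2x^2 + 1), pattern 3+3; mod 5: f = (x^2 + 3)(x^4 + 3x^3 + 3x + 2), pattern 4+2; mod 19: f = (x + 9)(x + 18)(x^2 + 6)(x^2 + 18x + 12), pattern 2+2+1+1; mod 223: f = (x + 15)(x + 47)(x + 68)(x + 139)(x + 182)(x + 206), pattern 1+1+1+1+1+1. No other pattern occurs in this range, so the set of observed cycle types is {3+3, 4+2, 2+2+1+1, 1+1+1+1+1+1}. The candidates containing elements of all these cycle types are S_4 (6T7) of order 24, (C_3 x C_3) : C_4 (6T10) of order 36, A_6 (6T15) of order 360; the others are excluded. The observed types are precisely the cycle types that occur in S_4 (6T7). Each of the other remaining candidates has further cycle types, and by the Chebotarev density theorem the matching factorization patterns would occur for a proportion of primes equal to their share of the group: (C_3 x C_3) : C_4 (6T10) additionally contains elements of type 3+1+1+1 (4 of its 36 elements, about 11% of primes); A_6 (6T15) additionally contains elements of type 5+1, 3+1+1+1 (184 of its 360 elements, about 51% of primes). None of the 79 primes tested shows any such pattern (for each of these groups the chance of that is below 10^-4), which rules them out. Hence G = S_4 (6T7), of order 24. The Galois group S_4 (6T7) has order 24, so the splitting field has degree 24 over Q.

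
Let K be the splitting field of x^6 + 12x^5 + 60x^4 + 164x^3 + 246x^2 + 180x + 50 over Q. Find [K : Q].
12

The degree of the splitting field over Q equals the order of the Galois group, so first determine the group. The polynomial f is an irreducible sextic over Q, so G = Gal(f/Q) is one of the 16 transitive subgroups 6T1, ..., 6T16 of S_6. The discriminant of f is 4516300800, which is not a perfect square, so G is not contained in A_6. The transitive groups of degree 6 not contained in A_6 are: C_6 (6T1, order 6), S_3 (6T2, order 6), D_6 (6T3, order 12), C_3 x S_3 (6T5, order 18), A_4 x C_2 (6T6, order 24), S_4 (6T8, order 24), S_3 x S_3 (6T9, order 36), S_4 x C_2 (6T11, order 48), (S_3 x S_3) : C_2 (6T13, order 72), PGL(2,5) (6T14, order 120), S_6 (6T16, order 720). By Dedekind's theorem, for a prime p not dividing disc(f) the degrees of the irreducible factors of f mod p form the cycle type of an element of G. Factoring f modulo the 79 such primes p <= 431 (skipping 2, 3, 5, 11, which divide the discriminant), each new pattern first appears at: mod 7: f = (x^3 + 6x^2 + 4)(x^3 + 6x^2 + 3x + 2), pattern 3+3; mod 13: f = (x^6 + 12x^5 + 8x^4 + 8x^3 + 12x^2 + 11x + 11), pattern 6; mod 17: f = (x + 5)(x + 15)(x^2 + x + 8)(x^2 + 8x + 10), pattern 2+2+1+1; mod 29: f = (x^2 + 4x + 7)(x^2 + 10x + 8)(x^2 + 27x + 4), pattern 2+2+2; mod 31: f = (x + 3)(x + 4)(x + 8)(x + 10)(x + 19)(x + 30), pattern 1+1+1+1+1+1. No other pattern occurs in this range, so the set of observed cycle types is {3+3, 6, 2+2+1+1, 2+2+2, 1+1+1+1+1+1}. The candidates containing elements of all these cycle types are D_6 (6T3) of order 12, A_4 x C_2 (6T6) of order 24, S_3 x S_3 (6T9) of order 36, S_4 x C_2 (6T11) of order 48, (S_3 x S_3) : C_2 (6T13) of order 72, PGL(2,5) (6T14) of order 120, S_6 (6T16) of order 720; the others are excluded. The observed types are precisely the cycle types that occur in D_6 (6T3). Each of the other remaining candidates has further cycle types, and by the Chebotarev density theorem the matching factorization patterns would occur for a proportion of primes equal to their share of the group: A_4 x C_2 (6T6) additionally contains elements of type 2+1+1+1+1 (3 of its 24 elements, about 12% of primes); S_3 x S_3 (6T9) additionally contains elements of type 3+1+1+1 (4 of its 36 elements, about 11% of primes); S_4 x C_2 (6T11) additionally contains elements of type 4+2, 4+1+1, 2+1+1+1+1 (15 of its 48 elements, about 31% of primes); (S_3 x S_3) : C_2 (6T13) additionally contains elements of type 4+2, 3+2+1, 3+1+1+1, 2+1+1+1+1 (40 of its 72 elements, about 56% of primes); PGL(2,5) (6T14) additionally contains elements of type 5+1, 4+1+1 (54 of its 120 elements, about 45% of primes); S_6 (6T16) additionally contains elements of type 5+1, 4+2, 4+1+1, 3+2+1, 3+1+1+1, 2+1+1+1+1 (499 of its 720 elements, about 69% of primes). None of the 79 primes tested shows any such pattern (for each of these groups the chance of that is below 10^-4), which rules them out. Hence G = D_6 (6T3), of order 12. The Galois group D_6 (6T3) has order 12, so the splitting field has degree 12 over Q.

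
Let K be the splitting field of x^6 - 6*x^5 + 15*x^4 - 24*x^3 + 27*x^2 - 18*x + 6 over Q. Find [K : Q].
The degree of the splitting field over Q equals the order of the Galois group, so first determine the group. The polynomial f is an irreducible sextic over Q, so G = Gal(f/Q) is one of the 16 transitive subgroups 6T1, ..., 6T16 of S_6. The discriminant of f is 1259712, which is not a perfect square, so G is not contained in A_6. The transitive groups of degree 6 not contained in A_6 are: C_6 (6T1, order 6), S_3 (6T2, order 6), D_6 (6T3, order 12), C_3 x S_3 (6T5, order 18), A_4 x C_2 (6T6, order 24), S_4 (6T8, order 24), S_3 x S_3 (6T9, order 36), S_4 x C_2 (6T11, order 48), (S_3 x S_3) : C_2 (6T13, order 72), PGL(2,5) (6T14, order 120), S_6 (6T16, order 720). By Dedekind's theorem, for a prime p not dividing disc(f) the degrees of the irreducible factors of f mod p form the cycle type of an element of G. Factoring f modulo the 79 such primes p <= 419 (skipping 2, 3, which divide the discriminant), each new pattern first appears at: mod 5: f = (x^6 + 4x^5 + x^3 + 2x^2 + 2x + 1), pattern 6; mod 7: f = (x^2 + 1)(x^2 + 2x + 5)(x^2 + 6x + 4), pattern 2+2+2; mod 11: f = (x + 4)(x + 8)(x^2 + 3)(x^2 + 4x + 9), pattern 2+2+1+1; mod 13: f = (x^3 + 10x^2 + 3x + 1)(x^3 + 10x^2 + 3x + 6), pattern 3+3; mod 97: f = (x + 1)(x + 24)(x + 48)(x + 65)(x + 69)(x + 78), pattern 1+1+1+1+1+1. No other pattern occurs in this range, so the set of observed cycle types is {6, 2+2+2, 2+2+1+1, 3+3, 1+1+1+1+1+1}. The candidates containing elements of all these cycle types are D_6 (6T3) of order 12, A_4 x C_2 (6T6) of order 24, S_3 x S_3 (6T9) of order 36, S_4 x C_2 (6T11) of order 48, (S_3 x S_3) : C_2 (6T13) of order 72, PGL(2,5) (6T14) of order 120, S_6 (6T16) of order 720; the others are excluded. The observed types are precisely the cycle types that occur in D_6 (6T3). Each of the other remaining candidates has further cycle types, and by the Chebotarev density theorem the matching factorization patterns would occur for a proportion of primes equal to their share of the group: A_4 x C_2 (6T6) additionally contains elements of type 2+1+1+1+1 (3 of its 24 elements, about 12% of primes); S_3 x S_3 (6T9) additionally contains elements of type 3+1+1+1 (4 of its 36 elements, about 11% of primes); S_4 x C_2 (6T11) additionally contains elements of type 4+2, 4+1+1, 2+1+1+1+1 (15 of its 48 elements, about 31% of primes); (S_3 x S_3) : C_2 (6T13) additionally contains elements of type 4+2, 3+2+1, 3+1+1+1, 2+1+1+1+1 (40 of its 72 elements, about 56% of primes); PGL(2,5) (6T14) additionally contains elements of type 5+1, 4+1+1 (54 of its 120 elements, about 45% of primes); S_6 (6T16) additionally contains elements of type 5+1, 4+2, 4+1+1, 3+2+1, 3+1+1+1, 2+1+1+1+1 (499 of its 720 elements, about 69% of primes). None of the 79 primes tested shows any such pattern (for each of these groups the chance of that is below 10^-4), which rules them out. Hence G = D_6 (6T3), of order 12. The Galois group D_6 (6T3) has order 12, so the splitting field has degree 12 over Q.

12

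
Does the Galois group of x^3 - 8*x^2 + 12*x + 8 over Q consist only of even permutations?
Yes

The polynomial is irreducible of degree 3 over Q. Its discriminant is 3136 = 56^2, a perfect square. A Galois group lies in the alternating group exactly when the discriminant is a square in Q, so the Galois group (C_3) is contained in A_3.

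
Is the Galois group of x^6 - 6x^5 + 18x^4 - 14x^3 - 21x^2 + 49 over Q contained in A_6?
No

The polynomial is irreducible of degree 6 over Q. Its discriminant is -28010528989632, which is not a perfect square. A Galois group lies in the alternating group exactly when the discriminant is a square in Q, so the Galois group (PGL(2,5)) is not contained in A_6.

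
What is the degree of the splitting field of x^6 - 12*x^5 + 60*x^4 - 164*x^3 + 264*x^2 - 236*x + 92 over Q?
720

The degree of the splitting field over Q equals the order of the Galois group, so first determine the group. The polynomial f is an irreducible sextic over Q, so G = Gal(f/Q) is one of the 16 transitive subgroups 6T1, ..., 6T16 of S_6. The discriminant of f is -82751488, which is not a perfect square, so G is not contained in A_6. The transitive groups of degree 6 not contained in A_6 are: C_6 (6T1, order 6), S_3 (6T2, order 6), D_6 (6T3, order 12), C_3 x S_3 (6T5, order 18), A_4 x C_2 (6T6, order 24), S_4 (6T8, order 24), S_3 x S_3 (6T9, order 36), S_4 x C_2 (6T11, order 48), (S_3 x S_3) : C_2 (6T13, order 72), PGL(2,5) (6T14, order 120), S_6 (6T16, order 720). By Dedekind's theorem, for a prime p not dividing disc(f) the degrees of the irreducible factors of f mod p form the cycle type of an element of G. Factoring f modulo the 3 such primes p <= 7 (skipping 2, which divides the discriminant), each new pattern first appears at: mod 3: f = (x^6 + x^3 + x + 2), pattern 6; mod 5: f = (x + 2)(x + 4)(x^4 + 2x^3 + 4), pattern 4+1+1; mod 7: f = (x + 2)(x^2 + 2x + 3)(x^3 + 5x^2 + 5x + 6), pattern 3+2+1. No other pattern occurs in this range, so the set of observed cycle types is {6, 4+1+1, 3+2+1}. Among the candidates above, the only group containing elements of all these cycle types is S_6 (6T16); every other candidate lacks at least one of them. Hence G = S_6 (6T16), of order 720. The Galois group S_6 (6T16) has order 720, so the splitting field has degree 720 over Q.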